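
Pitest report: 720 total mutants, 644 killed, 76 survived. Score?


Mutation score = killed / total * 100
Mutation score = 644 / 720 * 100
Mutation score = 89.44%

89.44%


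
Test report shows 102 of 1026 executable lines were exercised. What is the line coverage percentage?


Coverage = covered / total * 100
Coverage = 102 / 1026 * 100
Coverage = 9.94%

9.94%


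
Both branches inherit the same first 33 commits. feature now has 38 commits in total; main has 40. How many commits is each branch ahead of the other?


Common ancestor: commit #33
feature commits after divergence: 38 - 33 = 5
main commits after divergence: 40 - 33 = 7
feature is 5 commits ahead of main
main is 7 commits ahead of feature

feature ahead: 5, main ahead: 7


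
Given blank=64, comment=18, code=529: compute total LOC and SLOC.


Total LOC = blank + comment + code
Total LOC = 64 + 18 + 529 = 611
SLOC (source only) = code = 529

Total LOC: 611, SLOC: 529


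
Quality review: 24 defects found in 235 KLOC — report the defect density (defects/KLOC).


Defect density = defects / KLOC
Defect density = 24 / 235
Defect density = 0.102 defects/KLOC

0.102 defects/KLOC


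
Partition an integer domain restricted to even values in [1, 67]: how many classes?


Constraint: even integers in [1, 67]
Class 1: x < 1 — out-of-range invalid
Class 2: x in [1,67] but odd — wrong type invalid
Class 3: x in [1,67] and even — valid
Class 4: x > 67 — out-of-range invalid
Total equivalence classes: 4

4 equivalence classes


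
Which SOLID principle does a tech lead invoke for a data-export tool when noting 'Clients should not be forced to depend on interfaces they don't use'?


This describes the Interface Segregation Principle (ISP)

Interface Segregation Principle (ISP)


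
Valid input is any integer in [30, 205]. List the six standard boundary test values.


Range: [30, 205]
Boundaries: just below min, min, min+1, max-1, max, just above max
Values: [29, 30, 31, 204, 205, 206]

[29, 30, 31, 204, 205, 206]


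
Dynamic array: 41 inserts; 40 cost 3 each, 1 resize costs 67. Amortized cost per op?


Formula: Amortized cost = Total cost / Operations
Total cost = (40 * 3) + (1 * 67)
Total cost = 120 + 67 = 187
Amortized = 187 / 41 = 4.561

4.561


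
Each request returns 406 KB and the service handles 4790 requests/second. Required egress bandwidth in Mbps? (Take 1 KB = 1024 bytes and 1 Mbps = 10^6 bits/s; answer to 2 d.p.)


Formula: Mbps = payload_bytes * RPS * 8 / 1e6
Payload per request = 406 KB = 406 * 1024 = 415744 bytes
Total bytes/sec = 415744 * 4790 = 1991413760
Total bits/sec = 1991413760 * 8 = 15931310080
Mbps = 15931310080 / 1e6 = 15931.31

15931.31 Mbps


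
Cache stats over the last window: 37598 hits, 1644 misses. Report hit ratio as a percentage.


Formula: hit rate = hits / (hits + misses) * 100
hit rate = 37598 / (37598 + 1644) * 100
hit rate = 37598 / 39242 * 100
hit rate = 95.81%

95.81%


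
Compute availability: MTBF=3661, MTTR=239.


Availability = MTBF / (MTBF + MTTR)
Availability = 3661 / (3661 + 239)
Availability = 3661 / 3900
Availability = 93.8718%

93.8718%


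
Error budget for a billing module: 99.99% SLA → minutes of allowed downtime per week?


Formula: allowed downtime = period * (100 - SLA) / 100
Period (week) = 10080 minutes
Unavailability fraction = (100 - 99.99) / 100
Allowed downtime = 10080 * (100 - 99.99) / 100
Allowed downtime = 1.008 minutes

1.008 minutes


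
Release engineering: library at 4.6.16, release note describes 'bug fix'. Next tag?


Current: 4.6.16
Change category: 'bug fix' → patch bump
SemVer rule: patch bump → increment PATCH (MAJOR and MINOR unchanged)
New: 4.6.17

4.6.17


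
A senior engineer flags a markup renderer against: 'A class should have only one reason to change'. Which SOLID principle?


This describes the Single Responsibility Principle (SRP)

Single Responsibility Principle (SRP)


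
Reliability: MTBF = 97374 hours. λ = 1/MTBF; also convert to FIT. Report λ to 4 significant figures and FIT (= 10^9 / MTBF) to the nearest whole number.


Formula: λ = 1 / MTBF; FIT = λ × 1e9 = 1e9 / MTBF
λ = 1 / 97374 ≈ 1.027e-05 failures/hour
FIT = 1e9 / 97374 ≈ 10270 failures per 1e9 hours (nearest whole number)

λ = 1.027e-05 /h, FIT = 10270


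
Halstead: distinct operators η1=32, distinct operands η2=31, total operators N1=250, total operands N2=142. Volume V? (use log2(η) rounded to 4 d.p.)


Formula: V = N * log2(η), where N = N1 + N2 and η = η1 + η2
η = 32 + 31 = 63
N = 250 + 142 = 392
log2(63) ≈ 5.9773
V = 392 * 5.9773 = 2343.10

2343.10


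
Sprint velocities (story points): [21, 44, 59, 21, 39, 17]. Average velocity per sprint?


Formula: Avg velocity = Total points / Number of sprints
Points: [21, 44, 59, 21, 39, 17]
Sum = 21 + 44 + 59 + 21 + 39 + 17 = 201
Avg velocity = 201 / 6 = 33.5 points/sprint

33.5 points/sprint


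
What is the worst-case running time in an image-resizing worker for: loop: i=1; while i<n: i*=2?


Reasoning: i doubles each step so iterations are log2(n)
Complexity: O(log n)

O(log n)


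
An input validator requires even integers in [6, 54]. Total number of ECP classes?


Constraint: even integers in [6, 54]
Class 1: x < 6 — out-of-range invalid
Class 2: x in [6,54] but odd — wrong type invalid
Class 3: x in [6,54] and even — valid
Class 4: x > 54 — out-of-range invalid
Total equivalence classes: 4

4 equivalence classes


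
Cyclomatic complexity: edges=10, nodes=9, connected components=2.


Formula: V(G) = E - N + 2P
V(G) = 10 - 9 + 2*2
V(G) = 1 + 4
V(G) = 5

5


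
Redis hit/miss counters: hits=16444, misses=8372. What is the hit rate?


Formula: hit rate = hits / (hits + misses) * 100
hit rate = 16444 / (16444 + 8372) * 100
hit rate = 16444 / 24816 * 100
hit rate = 66.26%

66.26%


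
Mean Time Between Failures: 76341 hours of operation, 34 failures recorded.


Formula: MTBF = Total operating time / Number of failures
MTBF = 76341 / 34
MTBF = 2245.32 hours

2245.32 hours


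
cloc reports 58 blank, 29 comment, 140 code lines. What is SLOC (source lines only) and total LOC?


Total LOC = blank + comment + code
Total LOC = 58 + 29 + 140 = 227
SLOC (source only) = code = 140

Total LOC: 227, SLOC: 140


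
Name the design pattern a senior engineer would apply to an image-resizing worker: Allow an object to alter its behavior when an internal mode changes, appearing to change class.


This matches the State pattern

State


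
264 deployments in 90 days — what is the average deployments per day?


Formula: deployments per day = releases / days
= 264 / 90
= 2.933 deploys/day
(equivalently, 20.53 deploys/week)

2.933 deploys/day


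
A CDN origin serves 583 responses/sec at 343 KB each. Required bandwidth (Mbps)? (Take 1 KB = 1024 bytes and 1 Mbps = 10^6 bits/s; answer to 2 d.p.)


Formula: Mbps = payload_bytes * RPS * 8 / 1e6
Payload per request = 343 KB = 343 * 1024 = 351232 bytes
Total bytes/sec = 351232 * 583 = 204768256
Total bits/sec = 204768256 * 8 = 1638146048
Mbps = 1638146048 / 1e6 = 1638.15

1638.15 Mbps


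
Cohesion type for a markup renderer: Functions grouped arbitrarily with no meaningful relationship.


Reasoning: Worst: random grouping
Type: Coincidental cohesion

Coincidental cohesion


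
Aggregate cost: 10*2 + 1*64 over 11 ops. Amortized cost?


Formula: Amortized cost = Total cost / Operations
Total cost = (10 * 2) + (1 * 64)
Total cost = 20 + 64 = 84
Amortized = 84 / 11 = 7.6364

7.6364


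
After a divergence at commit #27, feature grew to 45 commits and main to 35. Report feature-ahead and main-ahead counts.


Common ancestor: commit #27
feature commits after divergence: 45 - 27 = 18
main commits after divergence: 35 - 27 = 8
feature is 18 commits ahead of main
main is 8 commits ahead of feature

feature ahead: 18, main ahead: 8


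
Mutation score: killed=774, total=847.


Mutation score = killed / total * 100
Mutation score = 774 / 847 * 100
Mutation score = 91.38%

91.38%


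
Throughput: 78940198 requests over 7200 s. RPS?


Formula: throughput = requests / seconds
throughput = 78940198 / 7200
throughput = 10963.92 requests/second

10963.92 requests/second


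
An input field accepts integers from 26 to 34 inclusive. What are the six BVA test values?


Range: [26, 34]
Boundaries: just below min, min, min+1, max-1, max, just above max
Values: [25, 26, 27, 33, 34, 35]

[25, 26, 27, 33, 34, 35]


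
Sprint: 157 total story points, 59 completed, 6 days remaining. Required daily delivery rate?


Formula: Required rate = Remaining points / Days left
Remaining = 157 - 59 = 98 points
Required rate = 98 / 6 = 16.33 points/day

16.33 points/day


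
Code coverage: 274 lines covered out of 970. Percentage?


Coverage = covered / total * 100
Coverage = 274 / 970 * 100
Coverage = 28.25%

28.25%


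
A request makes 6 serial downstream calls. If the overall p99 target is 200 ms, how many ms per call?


Formula: per_stage = total_budget / stages
per_stage = 200 / 6
per_stage = 33.33 ms

33.33 ms


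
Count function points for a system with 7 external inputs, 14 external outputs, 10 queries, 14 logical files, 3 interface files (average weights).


UFP = EI*4 + EO*5 + EQ*4 + ILF*10 + EIF*7
UFP = 7*4 + 14*5 + 10*4 + 14*10 + 3*7
UFP = 28 + 70 + 40 + 140 + 21
UFP = 299

299


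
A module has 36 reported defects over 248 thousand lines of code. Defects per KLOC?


Defect density = defects / KLOC
Defect density = 36 / 248
Defect density = 0.145 defects/KLOC

0.145 defects/KLOC


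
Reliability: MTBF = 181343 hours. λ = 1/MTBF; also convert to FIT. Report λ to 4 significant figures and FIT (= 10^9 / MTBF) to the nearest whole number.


Formula: λ = 1 / MTBF; FIT = λ × 1e9 = 1e9 / MTBF
λ = 1 / 181343 ≈ 5.514e-06 failures/hour
FIT = 1e9 / 181343 ≈ 5514 failures per 1e9 hours (nearest whole number)

λ = 5.514e-06 /h, FIT = 5514


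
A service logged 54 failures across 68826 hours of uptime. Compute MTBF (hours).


Formula: MTBF = Total operating time / Number of failures
MTBF = 68826 / 54
MTBF = 1274.56 hours

1274.56 hours


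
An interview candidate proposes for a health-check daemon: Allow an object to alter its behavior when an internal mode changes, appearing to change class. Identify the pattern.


This matches the State pattern

State


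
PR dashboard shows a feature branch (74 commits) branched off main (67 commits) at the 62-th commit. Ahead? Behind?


Common ancestor: commit #62
feature commits after divergence: 74 - 62 = 12
main commits after divergence: 67 - 62 = 5
feature is 12 commits ahead of main
main is 5 commits ahead of feature

feature ahead: 12, main ahead: 5


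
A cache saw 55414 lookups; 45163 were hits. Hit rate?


Formula: hit rate = hits / (hits + misses) * 100
hit rate = 45163 / (45163 + 10251) * 100
hit rate = 45163 / 55414 * 100
hit rate = 81.5%

81.5%


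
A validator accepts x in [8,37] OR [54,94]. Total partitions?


Valid ranges: [8,37] and [54,94]
Class 1: x < 8 — invalid
Class 2: 8 ≤ x ≤ 37 — valid
Class 3: 37 < x < 54 — invalid (gap between ranges)
Class 4: 54 ≤ x ≤ 94 — valid
Class 5: x > 94 — invalid
Total equivalence classes: 5

5 equivalence classes


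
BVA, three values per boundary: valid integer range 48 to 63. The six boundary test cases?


Range: [48, 63]
Boundaries: just below min, min, min+1, max-1, max, just above max
Values: [47, 48, 49, 62, 63, 64]

[47, 48, 49, 62, 63, 64]


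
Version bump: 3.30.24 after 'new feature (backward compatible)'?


Current: 3.30.24
Change category: 'new feature (backward compatible)' → minor bump
SemVer rule: minor bump → increment MINOR, reset PATCH to 0 (MAJOR unchanged)
New: 3.31.0

3.31.0


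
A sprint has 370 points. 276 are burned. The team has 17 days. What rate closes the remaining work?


Formula: Required rate = Remaining points / Days left
Remaining = 370 - 276 = 94 points
Required rate = 94 / 17 = 5.53 points/day

5.53 points/day


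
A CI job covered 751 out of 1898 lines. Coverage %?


Coverage = covered / total * 100
Coverage = 751 / 1898 * 100
Coverage = 39.57%

39.57%


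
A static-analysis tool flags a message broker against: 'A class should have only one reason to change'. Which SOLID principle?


This describes the Single Responsibility Principle (SRP)

Single Responsibility Principle (SRP)


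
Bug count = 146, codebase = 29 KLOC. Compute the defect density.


Defect density = defects / KLOC
Defect density = 146 / 29
Defect density = 5.034 defects/KLOC

5.034 defects/KLOC


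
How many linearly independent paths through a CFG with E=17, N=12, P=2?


Formula: V(G) = E - N + 2P
V(G) = 17 - 12 + 2*2
V(G) = 5 + 4
V(G) = 9

9


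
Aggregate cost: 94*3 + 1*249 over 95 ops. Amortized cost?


Formula: Amortized cost = Total cost / Operations
Total cost = (94 * 3) + (1 * 249)
Total cost = 282 + 249 = 531
Amortized = 531 / 95 = 5.5895

5.5895


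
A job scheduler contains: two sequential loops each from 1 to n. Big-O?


Reasoning: sequential dominates: O(n) + O(n) = O(n)
Complexity: O(n)

O(n)


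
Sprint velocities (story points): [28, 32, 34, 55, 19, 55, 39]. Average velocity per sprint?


Formula: Avg velocity = Total points / Number of sprints
Points: [28, 32, 34, 55, 19, 55, 39]
Sum = 28 + 32 + 34 + 55 + 19 + 55 + 39 = 262
Avg velocity = 262 / 7 = 37.43 points/sprint

37.43 points/sprint


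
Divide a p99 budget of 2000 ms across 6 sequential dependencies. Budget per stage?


Formula: per_stage = total_budget / stages
per_stage = 2000 / 6
per_stage = 333.33 ms

333.33 ms


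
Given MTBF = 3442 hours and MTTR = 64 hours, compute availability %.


Availability = MTBF / (MTBF + MTTR)
Availability = 3442 / (3442 + 64)
Availability = 3442 / 3506
Availability = 98.1746%

98.1746%


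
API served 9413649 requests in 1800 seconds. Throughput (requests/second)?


Formula: throughput = requests / seconds
throughput = 9413649 / 1800
throughput = 5229.81 requests/second

5229.81 requests/second


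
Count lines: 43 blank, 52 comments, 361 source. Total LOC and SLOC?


Total LOC = blank + comment + code
Total LOC = 43 + 52 + 361 = 456
SLOC (source only) = code = 361

Total LOC: 456, SLOC: 361


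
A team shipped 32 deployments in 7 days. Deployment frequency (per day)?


Formula: deployments per day = releases / days
= 32 / 7
= 4.571 deploys/day
(equivalently, 32.0 deploys/week)

4.571 deploys/day


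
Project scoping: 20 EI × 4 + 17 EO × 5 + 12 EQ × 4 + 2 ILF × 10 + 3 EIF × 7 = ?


UFP = EI*4 + EO*5 + EQ*4 + ILF*10 + EIF*7
UFP = 20*4 + 17*5 + 12*4 + 2*10 + 3*7
UFP = 80 + 85 + 48 + 20 + 21
UFP = 254

254


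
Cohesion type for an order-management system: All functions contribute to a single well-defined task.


Reasoning: Best: single purpose
Type: Functional cohesion

Functional cohesion


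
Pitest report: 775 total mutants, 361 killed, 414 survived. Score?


Mutation score = killed / total * 100
Mutation score = 361 / 775 * 100
Mutation score = 46.58%

46.58%


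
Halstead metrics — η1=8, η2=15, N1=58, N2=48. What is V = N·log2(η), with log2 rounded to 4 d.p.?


Formula: V = N * log2(η), where N = N1 + N2 and η = η1 + η2
η = 8 + 15 = 23
N = 58 + 48 = 106
log2(23) ≈ 4.5236
V = 106 * 4.5236 = 479.50

479.50


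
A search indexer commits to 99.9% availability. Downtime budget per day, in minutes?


Formula: allowed downtime = period * (100 - SLA) / 100
Period (day) = 1440 minutes
Unavailability fraction = (100 - 99.9) / 100
Allowed downtime = 1440 * (100 - 99.9) / 100
Allowed downtime = 1.44 minutes

1.44 minutes


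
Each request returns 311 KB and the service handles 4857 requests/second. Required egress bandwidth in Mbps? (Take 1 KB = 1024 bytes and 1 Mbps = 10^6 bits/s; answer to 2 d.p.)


Formula: Mbps = payload_bytes * RPS * 8 / 1e6
Payload per request = 311 KB = 311 * 1024 = 318464 bytes
Total bytes/sec = 318464 * 4857 = 1546779648
Total bits/sec = 1546779648 * 8 = 12374237184
Mbps = 12374237184 / 1e6 = 12374.24

12374.24 Mbps


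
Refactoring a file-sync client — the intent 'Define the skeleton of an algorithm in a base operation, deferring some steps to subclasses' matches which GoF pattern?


This matches the Template Method pattern

Template Method


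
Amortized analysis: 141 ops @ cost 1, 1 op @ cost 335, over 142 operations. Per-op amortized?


Formula: Amortized cost = Total cost / Operations
Total cost = (141 * 1) + (1 * 335)
Total cost = 141 + 335 = 476
Amortized = 476 / 142 = 3.3521

3.3521


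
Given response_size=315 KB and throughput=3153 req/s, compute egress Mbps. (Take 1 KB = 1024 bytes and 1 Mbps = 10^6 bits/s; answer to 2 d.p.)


Formula: Mbps = payload_bytes * RPS * 8 / 1e6
Payload per request = 315 KB = 315 * 1024 = 322560 bytes
Total bytes/sec = 322560 * 3153 = 1017031680
Total bits/sec = 1017031680 * 8 = 8136253440
Mbps = 8136253440 / 1e6 = 8136.25

8136.25 Mbps


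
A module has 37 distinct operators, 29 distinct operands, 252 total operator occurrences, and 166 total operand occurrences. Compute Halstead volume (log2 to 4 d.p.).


Formula: V = N * log2(η), where N = N1 + N2 and η = η1 + η2
η = 37 + 29 = 66
N = 252 + 166 = 418
log2(66) ≈ 6.0444
V = 418 * 6.0444 = 2526.56

2526.56


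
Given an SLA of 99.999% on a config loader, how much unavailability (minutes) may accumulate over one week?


Formula: allowed downtime = period * (100 - SLA) / 100
Period (week) = 10080 minutes
Unavailability fraction = (100 - 99.999) / 100
Allowed downtime = 10080 * (100 - 99.999) / 100
Allowed downtime = 0.1008 minutes

0.1008 minutes


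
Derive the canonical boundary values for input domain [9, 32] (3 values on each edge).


Range: [9, 32]
Boundaries: just below min, min, min+1, max-1, max, just above max
Values: [8, 9, 10, 31, 32, 33]

[8, 9, 10, 31, 32, 33]


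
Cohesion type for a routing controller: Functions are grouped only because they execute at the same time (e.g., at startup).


Reasoning: Related by timing only
Type: Temporal cohesion

Temporal cohesion


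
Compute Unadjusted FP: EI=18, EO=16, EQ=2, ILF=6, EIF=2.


UFP = EI*4 + EO*5 + EQ*4 + ILF*10 + EIF*7
UFP = 18*4 + 16*5 + 2*4 + 6*10 + 2*7
UFP = 72 + 80 + 8 + 60 + 14
UFP = 234

234


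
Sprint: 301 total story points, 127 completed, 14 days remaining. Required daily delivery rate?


Formula: Required rate = Remaining points / Days left
Remaining = 301 - 127 = 174 points
Required rate = 174 / 14 = 12.43 points/day

12.43 points/day


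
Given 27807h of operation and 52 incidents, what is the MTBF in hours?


Formula: MTBF = Total operating time / Number of failures
MTBF = 27807 / 52
MTBF = 534.75 hours

534.75 hours


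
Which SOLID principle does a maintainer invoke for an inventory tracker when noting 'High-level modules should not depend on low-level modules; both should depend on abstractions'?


This describes the Dependency Inversion Principle (DIP)

Dependency Inversion Principle (DIP)


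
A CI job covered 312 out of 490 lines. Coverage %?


Coverage = covered / total * 100
Coverage = 312 / 490 * 100
Coverage = 63.67%

63.67%


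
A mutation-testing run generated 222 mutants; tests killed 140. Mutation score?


Mutation score = killed / total * 100
Mutation score = 140 / 222 * 100
Mutation score = 63.06%

63.06%


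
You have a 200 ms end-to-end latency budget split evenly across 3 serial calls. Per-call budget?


Formula: per_stage = total_budget / stages
per_stage = 200 / 3
per_stage = 66.67 ms

66.67 ms


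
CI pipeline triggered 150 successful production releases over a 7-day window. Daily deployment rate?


Formula: deployments per day = releases / days
= 150 / 7
= 21.429 deploys/day
(equivalently, 150.0 deploys/week)

21.429 deploys/day


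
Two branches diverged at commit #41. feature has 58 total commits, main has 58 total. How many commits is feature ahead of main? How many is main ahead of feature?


Common ancestor: commit #41
feature commits after divergence: 58 - 41 = 17
main commits after divergence: 58 - 41 = 17
feature is 17 commits ahead of main
main is 17 commits ahead of feature

feature ahead: 17, main ahead: 17


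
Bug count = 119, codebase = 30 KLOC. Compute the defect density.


Defect density = defects / KLOC
Defect density = 119 / 30
Defect density = 3.967 defects/KLOC

3.967 defects/KLOC


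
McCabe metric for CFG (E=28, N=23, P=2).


Formula: V(G) = E - N + 2P
V(G) = 28 - 23 + 2*2
V(G) = 5 + 4
V(G) = 9

9


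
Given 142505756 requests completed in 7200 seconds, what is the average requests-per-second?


Formula: throughput = requests / seconds
throughput = 142505756 / 7200
throughput = 19792.47 requests/second

19792.47 requests/second


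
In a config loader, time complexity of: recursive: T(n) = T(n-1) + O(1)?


Reasoning: linear recursion with constant work per frame
Complexity: O(n)

O(n)


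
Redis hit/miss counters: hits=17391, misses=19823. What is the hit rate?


Formula: hit rate = hits / (hits + misses) * 100
hit rate = 17391 / (17391 + 19823) * 100
hit rate = 17391 / 37214 * 100
hit rate = 46.73%

46.73%


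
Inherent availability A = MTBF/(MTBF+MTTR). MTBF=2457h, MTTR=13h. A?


Availability = MTBF / (MTBF + MTTR)
Availability = 2457 / (2457 + 13)
Availability = 2457 / 2470
Availability = 99.4737%

99.4737%


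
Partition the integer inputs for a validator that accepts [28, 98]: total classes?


Valid range: [28, 98]
Class 1: x < 28 — invalid
Class 2: 28 ≤ x ≤ 98 — valid
Class 3: x > 98 — invalid
Total equivalence classes: 3

3 equivalence classes


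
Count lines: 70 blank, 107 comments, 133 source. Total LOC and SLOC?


Total LOC = blank + comment + code
Total LOC = 70 + 107 + 133 = 310
SLOC (source only) = code = 133

Total LOC: 310, SLOC: 133


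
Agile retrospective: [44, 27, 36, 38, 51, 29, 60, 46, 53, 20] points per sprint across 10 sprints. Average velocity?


Formula: Avg velocity = Total points / Number of sprints
Points: [44, 27, 36, 38, 51, 29, 60, 46, 53, 20]
Sum = 44 + 27 + 36 + 38 + 51 + 29 + 60 + 46 + 53 + 20 = 404
Avg velocity = 404 / 10 = 40.4 points/sprint

40.4 points/sprint


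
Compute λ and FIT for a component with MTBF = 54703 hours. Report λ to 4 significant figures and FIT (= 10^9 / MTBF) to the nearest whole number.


Formula: λ = 1 / MTBF; FIT = λ × 1e9 = 1e9 / MTBF
λ = 1 / 54703 ≈ 1.828e-05 failures/hour
FIT = 1e9 / 54703 ≈ 18281 failures per 1e9 hours (nearest whole number)

λ = 1.828e-05 /h, FIT = 18281


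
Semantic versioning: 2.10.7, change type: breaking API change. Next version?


Current: 2.10.7
Change category: 'breaking API change' → major bump
SemVer rule: major bump → increment MAJOR, reset MINOR and PATCH to 0
New: 3.0.0

3.0.0


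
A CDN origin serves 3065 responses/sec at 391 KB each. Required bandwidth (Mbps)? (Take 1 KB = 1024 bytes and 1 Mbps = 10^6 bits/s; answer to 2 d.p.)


Formula: Mbps = payload_bytes * RPS * 8 / 1e6
Payload per request = 391 KB = 391 * 1024 = 400384 bytes
Total bytes/sec = 400384 * 3065 = 1227176960
Total bits/sec = 1227176960 * 8 = 9817415680
Mbps = 9817415680 / 1e6 = 9817.42

9817.42 Mbps


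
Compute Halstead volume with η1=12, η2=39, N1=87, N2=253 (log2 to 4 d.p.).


Formula: V = N * log2(η), where N = N1 + N2 and η = η1 + η2
η = 12 + 39 = 51
N = 87 + 253 = 340
log2(51) ≈ 5.6724
V = 340 * 5.6724 = 1928.62

1928.62


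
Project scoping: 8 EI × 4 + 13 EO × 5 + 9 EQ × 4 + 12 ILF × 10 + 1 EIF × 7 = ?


UFP = EI*4 + EO*5 + EQ*4 + ILF*10 + EIF*7
UFP = 8*4 + 13*5 + 9*4 + 12*10 + 1*7
UFP = 32 + 65 + 36 + 120 + 7
UFP = 260

260


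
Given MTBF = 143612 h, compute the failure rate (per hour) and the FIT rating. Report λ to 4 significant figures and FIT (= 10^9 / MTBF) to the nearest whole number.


Formula: λ = 1 / MTBF; FIT = λ × 1e9 = 1e9 / MTBF
λ = 1 / 143612 ≈ 6.963e-06 failures/hour
FIT = 1e9 / 143612 ≈ 6963 failures per 1e9 hours (nearest whole number)

λ = 6.963e-06 /h, FIT = 6963


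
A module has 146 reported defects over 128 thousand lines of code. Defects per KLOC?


Defect density = defects / KLOC
Defect density = 146 / 128
Defect density = 1.141 defects/KLOC

1.141 defects/KLOC


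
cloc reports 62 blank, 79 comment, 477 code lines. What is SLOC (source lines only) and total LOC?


Total LOC = blank + comment + code
Total LOC = 62 + 79 + 477 = 618
SLOC (source only) = code = 477

Total LOC: 618, SLOC: 477


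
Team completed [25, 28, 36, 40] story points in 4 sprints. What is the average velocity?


Formula: Avg velocity = Total points / Number of sprints
Points: [25, 28, 36, 40]
Sum = 25 + 28 + 36 + 40 = 129
Avg velocity = 129 / 4 = 32.25 points/sprint

32.25 points/sprint


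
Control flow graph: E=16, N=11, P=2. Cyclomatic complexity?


Formula: V(G) = E - N + 2P
V(G) = 16 - 11 + 2*2
V(G) = 5 + 4
V(G) = 9

9


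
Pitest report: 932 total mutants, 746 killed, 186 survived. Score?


Mutation score = killed / total * 100
Mutation score = 746 / 932 * 100
Mutation score = 80.04%

80.04%


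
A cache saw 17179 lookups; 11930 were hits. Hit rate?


Formula: hit rate = hits / (hits + misses) * 100
hit rate = 11930 / (11930 + 5249) * 100
hit rate = 11930 / 17179 * 100
hit rate = 69.45%

69.45%


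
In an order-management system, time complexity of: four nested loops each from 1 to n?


Reasoning: four levels of nesting
Complexity: O(n^4)

O(n^4)


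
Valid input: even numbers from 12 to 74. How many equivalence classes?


Constraint: even integers in [12, 74]
Class 1: x < 12 — out-of-range invalid
Class 2: x in [12,74] but odd — wrong type invalid
Class 3: x in [12,74] and even — valid
Class 4: x > 74 — out-of-range invalid
Total equivalence classes: 4

4 equivalence classes


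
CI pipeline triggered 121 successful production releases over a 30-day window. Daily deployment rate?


Formula: deployments per day = releases / days
= 121 / 30
= 4.033 deploys/day
(equivalently, 28.23 deploys/week)

4.033 deploys/day


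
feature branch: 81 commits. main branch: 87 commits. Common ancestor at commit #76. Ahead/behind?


Common ancestor: commit #76
feature commits after divergence: 81 - 76 = 5
main commits after divergence: 87 - 76 = 11
feature is 5 commits ahead of main
main is 11 commits ahead of feature

feature ahead: 5, main ahead: 11


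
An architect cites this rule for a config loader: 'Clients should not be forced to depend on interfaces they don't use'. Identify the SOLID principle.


This describes the Interface Segregation Principle (ISP)

Interface Segregation Principle (ISP)


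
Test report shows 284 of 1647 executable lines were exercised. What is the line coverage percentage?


Coverage = covered / total * 100
Coverage = 284 / 1647 * 100
Coverage = 17.24%

17.24%


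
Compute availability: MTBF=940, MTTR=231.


Availability = MTBF / (MTBF + MTTR)
Availability = 940 / (940 + 231)
Availability = 940 / 1171
Availability = 80.2733%

80.2733%


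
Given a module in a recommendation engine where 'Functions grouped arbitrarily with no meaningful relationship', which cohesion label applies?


Reasoning: Worst: random grouping
Type: Coincidental cohesion

Coincidental cohesion


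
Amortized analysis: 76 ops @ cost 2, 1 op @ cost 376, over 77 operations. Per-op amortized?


Formula: Amortized cost = Total cost / Operations
Total cost = (76 * 2) + (1 * 376)
Total cost = 152 + 376 = 528
Amortized = 528 / 77 = 6.8571

6.8571


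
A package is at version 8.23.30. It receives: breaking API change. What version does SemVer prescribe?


Current: 8.23.30
Change category: 'breaking API change' → major bump
SemVer rule: major bump → increment MAJOR, reset MINOR and PATCH to 0
New: 9.0.0

9.0.0


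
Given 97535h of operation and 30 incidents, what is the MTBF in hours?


Formula: MTBF = Total operating time / Number of failures
MTBF = 97535 / 30
MTBF = 3251.17 hours

3251.17 hours


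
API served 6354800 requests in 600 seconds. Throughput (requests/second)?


Formula: throughput = requests / seconds
throughput = 6354800 / 600
throughput = 10591.33 requests/second

10591.33 requests/second


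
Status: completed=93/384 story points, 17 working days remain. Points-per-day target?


Formula: Required rate = Remaining points / Days left
Remaining = 384 - 93 = 291 points
Required rate = 291 / 17 = 17.12 points/day

17.12 points/day


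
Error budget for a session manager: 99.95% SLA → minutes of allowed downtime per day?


Formula: allowed downtime = period * (100 - SLA) / 100
Period (day) = 1440 minutes
Unavailability fraction = (100 - 99.95) / 100
Allowed downtime = 1440 * (100 - 99.95) / 100
Allowed downtime = 0.72 minutes

0.72 minutes


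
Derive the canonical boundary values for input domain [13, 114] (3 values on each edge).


Range: [13, 114]
Boundaries: just below min, min, min+1, max-1, max, just above max
Values: [12, 13, 14, 113, 114, 115]

[12, 13, 14, 113, 114, 115]


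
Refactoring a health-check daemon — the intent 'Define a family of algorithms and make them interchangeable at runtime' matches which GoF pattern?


This matches the Strategy pattern

Strategy


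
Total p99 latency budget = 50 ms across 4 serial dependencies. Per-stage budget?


Formula: per_stage = total_budget / stages
per_stage = 50 / 4
per_stage = 12.5 ms

12.5 ms


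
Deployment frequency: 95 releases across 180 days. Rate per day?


Formula: deployments per day = releases / days
= 95 / 180
= 0.528 deploys/day
(equivalently, 3.69 deploys/week)

0.528 deploys/day


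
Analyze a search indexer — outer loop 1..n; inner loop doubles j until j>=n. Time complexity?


Reasoning: linear outer times logarithmic inner
Complexity: O(n log n)

O(n log n)


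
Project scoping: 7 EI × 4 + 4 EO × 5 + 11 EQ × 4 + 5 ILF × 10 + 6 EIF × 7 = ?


UFP = EI*4 + EO*5 + EQ*4 + ILF*10 + EIF*7
UFP = 7*4 + 4*5 + 11*4 + 5*10 + 6*7
UFP = 28 + 20 + 44 + 50 + 42
UFP = 184

184


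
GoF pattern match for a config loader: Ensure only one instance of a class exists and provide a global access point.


This matches the Singleton pattern

Singleton


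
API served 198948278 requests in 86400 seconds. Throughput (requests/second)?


Formula: throughput = requests / seconds
throughput = 198948278 / 86400
throughput = 2302.64 requests/second

2302.64 requests/second


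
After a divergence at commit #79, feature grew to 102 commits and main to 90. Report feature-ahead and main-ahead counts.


Common ancestor: commit #79
feature commits after divergence: 102 - 79 = 23
main commits after divergence: 90 - 79 = 11
feature is 23 commits ahead of main
main is 11 commits ahead of feature

feature ahead: 23, main ahead: 11


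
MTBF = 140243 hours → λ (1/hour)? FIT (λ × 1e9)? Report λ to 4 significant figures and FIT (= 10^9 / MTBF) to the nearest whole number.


Formula: λ = 1 / MTBF; FIT = λ × 1e9 = 1e9 / MTBF
λ = 1 / 140243 ≈ 7.130e-06 failures/hour
FIT = 1e9 / 140243 ≈ 7130 failures per 1e9 hours (nearest whole number)

λ = 7.130e-06 /h, FIT = 7130


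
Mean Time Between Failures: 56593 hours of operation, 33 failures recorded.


Formula: MTBF = Total operating time / Number of failures
MTBF = 56593 / 33
MTBF = 1714.94 hours

1714.94 hours


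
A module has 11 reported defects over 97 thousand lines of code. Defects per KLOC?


Defect density = defects / KLOC
Defect density = 11 / 97
Defect density = 0.113 defects/KLOC

0.113 defects/KLOC


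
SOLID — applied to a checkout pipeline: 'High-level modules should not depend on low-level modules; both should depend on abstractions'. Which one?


This describes the Dependency Inversion Principle (DIP)

Dependency Inversion Principle (DIP)


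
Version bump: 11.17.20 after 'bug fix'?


Current: 11.17.20
Change category: 'bug fix' → patch bump
SemVer rule: patch bump → increment PATCH (MAJOR and MINOR unchanged)
New: 11.17.21

11.17.21


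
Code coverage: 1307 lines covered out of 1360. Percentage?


Coverage = covered / total * 100
Coverage = 1307 / 1360 * 100
Coverage = 96.1%

96.1%


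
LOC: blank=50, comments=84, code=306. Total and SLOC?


Total LOC = blank + comment + code
Total LOC = 50 + 84 + 306 = 440
SLOC (source only) = code = 306

Total LOC: 440, SLOC: 306


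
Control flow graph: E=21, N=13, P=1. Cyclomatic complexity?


Formula: V(G) = E - N + 2P
V(G) = 21 - 13 + 2*1
V(G) = 8 + 2
V(G) = 10

10


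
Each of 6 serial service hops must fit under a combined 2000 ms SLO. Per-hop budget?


Formula: per_stage = total_budget / stages
per_stage = 2000 / 6
per_stage = 333.33 ms

333.33 ms


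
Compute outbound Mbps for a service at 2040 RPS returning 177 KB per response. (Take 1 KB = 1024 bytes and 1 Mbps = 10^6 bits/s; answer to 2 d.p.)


Formula: Mbps = payload_bytes * RPS * 8 / 1e6
Payload per request = 177 KB = 177 * 1024 = 181248 bytes
Total bytes/sec = 181248 * 2040 = 369745920
Total bits/sec = 369745920 * 8 = 2957967360
Mbps = 2957967360 / 1e6 = 2957.97

2957.97 Mbps


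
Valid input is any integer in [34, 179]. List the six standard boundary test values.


Range: [34, 179]
Boundaries: just below min, min, min+1, max-1, max, just above max
Values: [33, 34, 35, 178, 179, 180]

[33, 34, 35, 178, 179, 180]


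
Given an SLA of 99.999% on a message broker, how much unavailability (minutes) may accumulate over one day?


Formula: allowed downtime = period * (100 - SLA) / 100
Period (day) = 1440 minutes
Unavailability fraction = (100 - 99.999) / 100
Allowed downtime = 1440 * (100 - 99.999) / 100
Allowed downtime = 0.0144 minutes

0.0144 minutes


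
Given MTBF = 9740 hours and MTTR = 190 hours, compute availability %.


Availability = MTBF / (MTBF + MTTR)
Availability = 9740 / (9740 + 190)
Availability = 9740 / 9930
Availability = 98.0866%

98.0866%


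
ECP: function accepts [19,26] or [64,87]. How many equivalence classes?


Valid ranges: [19,26] and [64,87]
Class 1: x < 19 — invalid
Class 2: 19 ≤ x ≤ 26 — valid
Class 3: 26 < x < 64 — invalid (gap between ranges)
Class 4: 64 ≤ x ≤ 87 — valid
Class 5: x > 87 — invalid
Total equivalence classes: 5

5 equivalence classes


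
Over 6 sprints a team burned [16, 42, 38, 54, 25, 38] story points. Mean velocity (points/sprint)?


Formula: Avg velocity = Total points / Number of sprints
Points: [16, 42, 38, 54, 25, 38]
Sum = 16 + 42 + 38 + 54 + 25 + 38 = 213
Avg velocity = 213 / 6 = 35.5 points/sprint

35.5 points/sprint


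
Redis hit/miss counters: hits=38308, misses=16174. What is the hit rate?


Formula: hit rate = hits / (hits + misses) * 100
hit rate = 38308 / (38308 + 16174) * 100
hit rate = 38308 / 54482 * 100
hit rate = 70.31%

70.31%


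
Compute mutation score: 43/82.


Mutation score = killed / total * 100
Mutation score = 43 / 82 * 100
Mutation score = 52.44%

52.44%


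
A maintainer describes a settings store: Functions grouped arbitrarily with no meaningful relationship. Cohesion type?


Reasoning: Worst: random grouping
Type: Coincidental cohesion

Coincidental cohesion


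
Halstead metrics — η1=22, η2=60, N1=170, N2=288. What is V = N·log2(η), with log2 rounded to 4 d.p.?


Formula: V = N * log2(η), where N = N1 + N2 and η = η1 + η2
η = 22 + 60 = 82
N = 170 + 288 = 458
log2(82) ≈ 6.3576
V = 458 * 6.3576 = 2911.78

2911.78


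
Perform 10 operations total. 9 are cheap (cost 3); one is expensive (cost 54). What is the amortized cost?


Formula: Amortized cost = Total cost / Operations
Total cost = (9 * 3) + (1 * 54)
Total cost = 27 + 54 = 81
Amortized = 81 / 10 = 8.1

8.1


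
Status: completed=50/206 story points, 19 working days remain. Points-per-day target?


Formula: Required rate = Remaining points / Days left
Remaining = 206 - 50 = 156 points
Required rate = 156 / 19 = 8.21 points/day

8.21 points/day


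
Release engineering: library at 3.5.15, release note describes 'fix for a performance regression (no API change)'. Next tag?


Current: 3.5.15
Change category: 'fix for a performance regression (no API change)' → patch bump
SemVer rule: patch bump → increment PATCH (MAJOR and MINOR unchanged)
New: 3.5.16

3.5.16


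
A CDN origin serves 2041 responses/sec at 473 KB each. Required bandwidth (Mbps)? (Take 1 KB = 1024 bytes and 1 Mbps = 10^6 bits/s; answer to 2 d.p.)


Formula: Mbps = payload_bytes * RPS * 8 / 1e6
Payload per request = 473 KB = 473 * 1024 = 484352 bytes
Total bytes/sec = 484352 * 2041 = 988562432
Total bits/sec = 988562432 * 8 = 7908499456
Mbps = 7908499456 / 1e6 = 7908.5

7908.5 Mbps


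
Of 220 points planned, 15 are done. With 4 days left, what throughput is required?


Formula: Required rate = Remaining points / Days left
Remaining = 220 - 15 = 205 points
Required rate = 205 / 4 = 51.25 points/day

51.25 points/day


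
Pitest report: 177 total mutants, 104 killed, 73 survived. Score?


Mutation score = killed / total * 100
Mutation score = 104 / 177 * 100
Mutation score = 58.76%

58.76%


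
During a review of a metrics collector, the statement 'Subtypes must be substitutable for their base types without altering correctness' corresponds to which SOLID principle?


This describes the Liskov Substitution Principle (LSP)

Liskov Substitution Principle (LSP)


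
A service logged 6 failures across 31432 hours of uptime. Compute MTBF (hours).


Formula: MTBF = Total operating time / Number of failures
MTBF = 31432 / 6
MTBF = 5238.67 hours

5238.67 hours


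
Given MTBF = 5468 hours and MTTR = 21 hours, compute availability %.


Availability = MTBF / (MTBF + MTTR)
Availability = 5468 / (5468 + 21)
Availability = 5468 / 5489
Availability = 99.6174%

99.6174%


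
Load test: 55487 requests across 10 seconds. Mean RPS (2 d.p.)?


Formula: throughput = requests / seconds
throughput = 55487 / 10
throughput = 5548.7 requests/second

5548.7 requests/second


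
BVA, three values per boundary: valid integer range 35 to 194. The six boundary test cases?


Range: [35, 194]
Boundaries: just below min, min, min+1, max-1, max, just above max
Values: [34, 35, 36, 193, 194, 195]

[34, 35, 36, 193, 194, 195]


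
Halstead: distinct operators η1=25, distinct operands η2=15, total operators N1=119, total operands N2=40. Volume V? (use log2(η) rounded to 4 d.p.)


Formula: V = N * log2(η), where N = N1 + N2 and η = η1 + η2
η = 25 + 15 = 40
N = 119 + 40 = 159
log2(40) ≈ 5.3219
V = 159 * 5.3219 = 846.18

846.18


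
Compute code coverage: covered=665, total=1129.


Coverage = covered / total * 100
Coverage = 665 / 1129 * 100
Coverage = 58.9%

58.9%


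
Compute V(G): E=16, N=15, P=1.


Formula: V(G) = E - N + 2P
V(G) = 16 - 15 + 2*1
V(G) = 1 + 2
V(G) = 3

3


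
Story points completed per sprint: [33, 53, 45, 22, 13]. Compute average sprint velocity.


Formula: Avg velocity = Total points / Number of sprints
Points: [33, 53, 45, 22, 13]
Sum = 33 + 53 + 45 + 22 + 13 = 166
Avg velocity = 166 / 5 = 33.2 points/sprint

33.2 points/sprint


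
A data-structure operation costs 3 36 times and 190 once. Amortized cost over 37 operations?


Formula: Amortized cost = Total cost / Operations
Total cost = (36 * 3) + (1 * 190)
Total cost = 108 + 190 = 298
Amortized = 298 / 37 = 8.0541

8.0541


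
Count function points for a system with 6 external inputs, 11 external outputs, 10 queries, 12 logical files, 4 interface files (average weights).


UFP = EI*4 + EO*5 + EQ*4 + ILF*10 + EIF*7
UFP = 6*4 + 11*5 + 10*4 + 12*10 + 4*7
UFP = 24 + 55 + 40 + 120 + 28
UFP = 267

267
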